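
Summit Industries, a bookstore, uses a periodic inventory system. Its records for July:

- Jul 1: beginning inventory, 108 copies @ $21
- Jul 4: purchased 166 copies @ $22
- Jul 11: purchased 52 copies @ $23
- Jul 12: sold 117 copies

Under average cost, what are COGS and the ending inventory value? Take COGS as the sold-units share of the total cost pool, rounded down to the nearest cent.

Jul 12, sell 117: 117/326 × $7,116.00 → $2,553.90
Ending inventory (cost pool remaining) = $4,562.10

COGS = $2,553.90; ending inventory = $4,562.10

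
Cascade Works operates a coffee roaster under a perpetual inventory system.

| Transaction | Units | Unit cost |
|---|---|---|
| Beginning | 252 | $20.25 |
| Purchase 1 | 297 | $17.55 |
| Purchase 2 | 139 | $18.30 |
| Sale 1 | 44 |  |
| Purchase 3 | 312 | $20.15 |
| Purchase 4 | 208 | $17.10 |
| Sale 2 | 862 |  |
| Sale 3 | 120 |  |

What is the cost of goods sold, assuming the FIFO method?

Sale 1 (44) [FIFO — oldest first]: 44 @ $20.25 = $891.00
Sale 2 (862) [FIFO — oldest first]: 208 @ $20.25 + 297 @ $17.55 + 139 @ $18.30 + 218 @ $20.15 = $16,360.75
Sale 3 (120) [FIFO — oldest first]: 94 @ $20.15 + 26 @ $17.10 = $2,338.70
Total COGS = $891.00 + $16,360.75 + $2,338.70 = $19,590.45
Ending inventory: 182 @ $17.10 = $3,112.20

COGS = $19,590.45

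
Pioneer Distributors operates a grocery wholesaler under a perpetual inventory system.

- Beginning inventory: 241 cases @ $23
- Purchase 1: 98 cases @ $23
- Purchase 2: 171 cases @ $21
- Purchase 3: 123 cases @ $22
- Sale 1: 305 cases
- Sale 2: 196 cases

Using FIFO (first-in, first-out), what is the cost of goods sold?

COGS = $11,199

Sale 1 (305) [FIFO — oldest first]: 241 @ $23 + 64 @ $23 = $7,015
Sale 2 (196) [FIFO — oldest first]: 34 @ $23 + 162 @ $21 = $4,184
Total COGS = $7,015 + $4,184 = $11,199
Ending inventory: 9 @ $21 + 123 @ $22 = $2,895
Check: goods available $14,094 = COGS $11,199 + ending $2,895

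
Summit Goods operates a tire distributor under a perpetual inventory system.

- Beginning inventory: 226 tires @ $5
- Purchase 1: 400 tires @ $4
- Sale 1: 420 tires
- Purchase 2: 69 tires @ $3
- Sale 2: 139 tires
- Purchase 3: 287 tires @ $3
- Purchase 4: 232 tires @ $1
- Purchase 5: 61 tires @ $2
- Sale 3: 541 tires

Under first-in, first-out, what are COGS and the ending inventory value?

COGS = $3,916; ending inventory = $236

Sale 1 (420) [FIFO — oldest first]: 226 @ $5 + 194 @ $4 = $1,906
Sale 2 (139) [FIFO — oldest first]: 139 @ $4 = $556
Sale 3 (541) [FIFO — oldest first]: 67 @ $4 + 69 @ $3 + 287 @ $3 + 118 @ $1 = $1,454
Total COGS = $1,906 + $556 + $1,454 = $3,916
Ending inventory: 114 @ $1 + 61 @ $2 = $236
Check: goods available $4,152 = COGS $3,916 + ending $236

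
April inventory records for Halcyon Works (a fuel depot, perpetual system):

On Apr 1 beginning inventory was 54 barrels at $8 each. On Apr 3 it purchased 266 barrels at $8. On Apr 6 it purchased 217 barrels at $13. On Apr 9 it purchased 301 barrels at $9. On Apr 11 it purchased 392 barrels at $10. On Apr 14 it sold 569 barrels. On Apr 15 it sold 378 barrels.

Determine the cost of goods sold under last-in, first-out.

COGS = $9,746

Apr 14, 569 sold [LIFO — newest first]: 392 @ $10 + 177 @ $9 = $5,513
Apr 15, 378 sold [LIFO — newest first]: 124 @ $9 + 217 @ $13 + 37 @ $8 = $4,233
Total COGS = $5,513 + $4,233 = $9,746
Ending inventory: 54 @ $8 + 229 @ $8 = $2,264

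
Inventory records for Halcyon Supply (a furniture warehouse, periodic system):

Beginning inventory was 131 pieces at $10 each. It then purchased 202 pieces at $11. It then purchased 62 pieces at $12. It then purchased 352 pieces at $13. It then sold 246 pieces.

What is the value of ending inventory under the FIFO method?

Ending inventory = $6,277

Sale 1 (246) [FIFO — oldest first]: 131 @ $10 + 115 @ $11 = $2,575
Ending inventory: 87 @ $11 + 62 @ $12 + 352 @ $13 = $6,277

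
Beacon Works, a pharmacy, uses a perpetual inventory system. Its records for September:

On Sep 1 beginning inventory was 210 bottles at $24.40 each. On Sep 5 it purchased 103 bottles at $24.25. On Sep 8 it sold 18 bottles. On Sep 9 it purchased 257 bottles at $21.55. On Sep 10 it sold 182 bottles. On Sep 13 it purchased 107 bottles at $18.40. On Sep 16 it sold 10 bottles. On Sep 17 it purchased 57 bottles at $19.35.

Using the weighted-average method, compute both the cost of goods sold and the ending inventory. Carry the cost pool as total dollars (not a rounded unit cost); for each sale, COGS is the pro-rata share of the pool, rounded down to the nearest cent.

After Sep 1: 210 on hand, pool $5,124.00 (≈ $24.4000 each)
After Sep 5: 313 on hand, pool $7,621.75 (≈ $24.3506 each)
Sep 8, sell 18: 18/313 × $7,621.75 → $438.31
After Sep 9: 552 on hand, pool $12,721.79 (≈ $23.0467 each)
Sep 10, sell 182: 182/552 × $12,721.79 → $4,194.50
After Sep 13: 477 on hand, pool $10,496.09 (≈ $22.0044 each)
Sep 16, sell 10: 10/477 × $10,496.09 → $220.04
After Sep 17: 524 on hand, pool $11,379.00 (≈ $21.7156 each)
Total COGS = $438.31 + $4,194.50 + $220.04 = $4,852.85
Ending inventory (cost pool remaining) = $11,379.00

COGS = $4,852.85; ending inventory = $11,379.00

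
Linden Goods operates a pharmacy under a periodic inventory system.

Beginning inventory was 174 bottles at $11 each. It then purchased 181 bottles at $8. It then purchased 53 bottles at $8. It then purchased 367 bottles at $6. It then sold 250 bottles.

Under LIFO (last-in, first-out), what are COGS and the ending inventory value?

Sale 1 (250) [LIFO — newest first]: 250 @ $6 = $1,500
Ending inventory: 174 @ $11 + 181 @ $8 + 53 @ $8 + 117 @ $6 = $4,488

COGS = $1,500; ending inventory = $4,488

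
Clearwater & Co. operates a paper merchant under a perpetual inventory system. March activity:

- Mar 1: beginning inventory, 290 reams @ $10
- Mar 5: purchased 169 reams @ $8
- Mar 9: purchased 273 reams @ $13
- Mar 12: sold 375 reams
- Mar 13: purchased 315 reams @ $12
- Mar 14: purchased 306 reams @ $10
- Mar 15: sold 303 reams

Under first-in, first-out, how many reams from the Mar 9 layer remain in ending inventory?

54

Mar 12, 375 sold [FIFO — oldest first]: 290 @ $10 + 85 @ $8 = $3,580
Mar 15, 303 sold [FIFO — oldest first]: 84 @ $8 + 219 @ $13 = $3,519
Total COGS = $3,580 + $3,519 = $7,099
Ending inventory: 54 @ $13 + 315 @ $12 + 306 @ $10 = $7,542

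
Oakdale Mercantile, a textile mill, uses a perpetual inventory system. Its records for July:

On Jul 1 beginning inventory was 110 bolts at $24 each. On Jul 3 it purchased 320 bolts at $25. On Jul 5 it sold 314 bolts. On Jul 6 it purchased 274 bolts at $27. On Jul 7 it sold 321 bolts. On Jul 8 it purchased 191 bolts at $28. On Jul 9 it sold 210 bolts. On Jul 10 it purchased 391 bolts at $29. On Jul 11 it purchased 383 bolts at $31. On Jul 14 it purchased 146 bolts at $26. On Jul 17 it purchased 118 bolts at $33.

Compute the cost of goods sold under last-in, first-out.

COGS = $22,186

Jul 5, 314 sold [LIFO — newest first]: 314 @ $25 = $7,850
Jul 7, 321 sold [LIFO — newest first]: 274 @ $27 + 6 @ $25 + 41 @ $24 = $8,532
Jul 9, 210 sold [LIFO — newest first]: 191 @ $28 + 19 @ $24 = $5,804
Total COGS = $7,850 + $8,532 + $5,804 = $22,186
Ending inventory: 50 @ $24 + 391 @ $29 + 383 @ $31 + 146 @ $26 + 118 @ $33 = $32,102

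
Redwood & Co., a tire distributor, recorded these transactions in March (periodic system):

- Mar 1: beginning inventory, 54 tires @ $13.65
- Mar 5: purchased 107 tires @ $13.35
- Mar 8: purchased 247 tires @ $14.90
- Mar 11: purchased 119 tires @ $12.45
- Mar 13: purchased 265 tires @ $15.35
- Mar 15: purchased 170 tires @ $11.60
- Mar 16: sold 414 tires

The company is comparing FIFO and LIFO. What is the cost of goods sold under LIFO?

COGS = $5,717.40

FIFO COGS: 54 @ $13.65 + 107 @ $13.35 + 247 @ $14.90 + 6 @ $12.45 = $5,920.55
LIFO COGS: 170 @ $11.60 + 244 @ $15.35 = $5,717.40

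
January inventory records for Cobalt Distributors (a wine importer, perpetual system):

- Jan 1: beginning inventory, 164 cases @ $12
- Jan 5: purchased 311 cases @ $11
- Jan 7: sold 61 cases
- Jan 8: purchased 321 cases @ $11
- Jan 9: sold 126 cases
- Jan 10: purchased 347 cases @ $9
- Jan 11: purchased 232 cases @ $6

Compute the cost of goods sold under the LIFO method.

COGS = $2,057

Jan 7, 61 sold [LIFO — newest first]: 61 @ $11 = $671
Jan 9, 126 sold [LIFO — newest first]: 126 @ $11 = $1,386
Total COGS = $671 + $1,386 = $2,057
Ending inventory: 164 @ $12 + 250 @ $11 + 195 @ $11 + 347 @ $9 + 232 @ $6 = $11,378
Check: goods available $13,435 = COGS $2,057 + ending $11,378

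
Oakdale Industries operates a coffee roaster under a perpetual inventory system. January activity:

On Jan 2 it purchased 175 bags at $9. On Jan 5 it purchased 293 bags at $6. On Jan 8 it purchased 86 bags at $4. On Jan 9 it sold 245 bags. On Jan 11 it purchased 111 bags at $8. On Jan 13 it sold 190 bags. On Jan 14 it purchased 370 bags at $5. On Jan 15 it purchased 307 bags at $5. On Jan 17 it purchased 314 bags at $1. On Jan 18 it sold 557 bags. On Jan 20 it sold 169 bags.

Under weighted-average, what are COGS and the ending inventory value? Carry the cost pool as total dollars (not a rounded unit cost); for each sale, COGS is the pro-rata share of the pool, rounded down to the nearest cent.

COGS = $6,111.94; ending inventory = $2,152.06

After Jan 2: 175 on hand, pool $1,575.00 (≈ $9.0000 each)
After Jan 5: 468 on hand, pool $3,333.00 (≈ $7.1218 each)
After Jan 8: 554 on hand, pool $3,677.00 (≈ $6.6372 each)
Jan 9, sell 245: 245/554 × $3,677.00 → $1,626.11
After Jan 11: 420 on hand, pool $2,938.89 (≈ $6.9974 each)
Jan 13, sell 190: 190/420 × $2,938.89 → $1,329.49
After Jan 14: 600 on hand, pool $3,459.40 (≈ $5.7657 each)
After Jan 15: 907 on hand, pool $4,994.40 (≈ $5.5065 each)
After Jan 17: 1221 on hand, pool $5,308.40 (≈ $4.3476 each)
Jan 18, sell 557: 557/1221 × $5,308.40 → $2,421.60
Jan 20, sell 169: 169/664 × $2,886.80 → $734.74
Total COGS = $1,626.11 + $1,329.49 + $2,421.60 + $734.74 = $6,111.94
Ending inventory (cost pool remaining) = $2,152.06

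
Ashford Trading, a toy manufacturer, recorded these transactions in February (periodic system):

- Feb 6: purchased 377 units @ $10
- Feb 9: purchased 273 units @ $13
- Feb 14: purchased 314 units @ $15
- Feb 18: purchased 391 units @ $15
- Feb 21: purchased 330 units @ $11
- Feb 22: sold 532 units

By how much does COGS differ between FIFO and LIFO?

FIFO COGS: 377 @ $10 + 155 @ $13 = $5,785
LIFO COGS: 330 @ $11 + 202 @ $15 = $6,660
Difference = |$5,785 − $6,660| = $875

$875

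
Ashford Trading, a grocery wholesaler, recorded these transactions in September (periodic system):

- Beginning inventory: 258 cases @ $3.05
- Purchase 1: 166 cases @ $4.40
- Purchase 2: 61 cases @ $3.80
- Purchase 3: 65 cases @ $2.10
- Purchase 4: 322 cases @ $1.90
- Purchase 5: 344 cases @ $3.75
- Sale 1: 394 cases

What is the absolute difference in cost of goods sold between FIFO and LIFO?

$0.30

FIFO COGS: 258 @ $3.05 + 136 @ $4.40 = $1,385.30
LIFO COGS: 344 @ $3.75 + 50 @ $1.90 = $1,385.00
Difference = |$1,385.30 − $1,385.00| = $0.30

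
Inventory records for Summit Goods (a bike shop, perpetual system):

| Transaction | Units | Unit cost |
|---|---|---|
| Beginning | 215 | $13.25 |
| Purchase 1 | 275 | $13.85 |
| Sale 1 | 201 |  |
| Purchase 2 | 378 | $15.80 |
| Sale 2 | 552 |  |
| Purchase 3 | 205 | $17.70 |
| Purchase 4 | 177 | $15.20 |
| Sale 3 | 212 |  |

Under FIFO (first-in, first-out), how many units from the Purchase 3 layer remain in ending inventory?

108

Sale 1 (201) [FIFO — oldest first]: 201 @ $13.25 = $2,663.25
Sale 2 (552) [FIFO — oldest first]: 14 @ $13.25 + 275 @ $13.85 + 263 @ $15.80 = $8,149.65
Sale 3 (212) [FIFO — oldest first]: 115 @ $15.80 + 97 @ $17.70 = $3,533.90
Total COGS = $2,663.25 + $8,149.65 + $3,533.90 = $14,346.80
Ending inventory: 108 @ $17.70 + 177 @ $15.20 = $4,602.00
Check: goods available $18,948.80 = COGS $14,346.80 + ending $4,602.00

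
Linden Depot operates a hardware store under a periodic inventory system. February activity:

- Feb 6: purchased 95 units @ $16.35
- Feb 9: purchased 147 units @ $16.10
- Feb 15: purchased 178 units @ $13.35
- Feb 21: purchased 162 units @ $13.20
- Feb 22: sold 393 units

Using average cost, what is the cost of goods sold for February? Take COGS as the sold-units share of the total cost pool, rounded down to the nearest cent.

Feb 22, sell 393: 393/582 × $8,434.65 → $5,695.56
Ending inventory (cost pool remaining) = $2,739.09

COGS = $5,695.56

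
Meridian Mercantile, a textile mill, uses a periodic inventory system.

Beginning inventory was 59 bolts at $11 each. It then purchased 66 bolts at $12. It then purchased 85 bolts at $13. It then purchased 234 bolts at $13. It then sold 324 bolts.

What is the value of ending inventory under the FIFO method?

Ending inventory = $1,560

Sale 1 (324) [FIFO — oldest first]: 59 @ $11 + 66 @ $12 + 85 @ $13 + 114 @ $13 = $4,028
Ending inventory: 120 @ $13 = $1,560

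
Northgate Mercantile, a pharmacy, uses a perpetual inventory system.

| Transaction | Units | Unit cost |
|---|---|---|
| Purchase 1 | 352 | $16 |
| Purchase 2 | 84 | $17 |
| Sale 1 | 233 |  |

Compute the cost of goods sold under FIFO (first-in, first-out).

Sale 1 (233) [FIFO — oldest first]: 233 @ $16 = $3,728
Ending inventory: 119 @ $16 + 84 @ $17 = $3,332

COGS = $3,728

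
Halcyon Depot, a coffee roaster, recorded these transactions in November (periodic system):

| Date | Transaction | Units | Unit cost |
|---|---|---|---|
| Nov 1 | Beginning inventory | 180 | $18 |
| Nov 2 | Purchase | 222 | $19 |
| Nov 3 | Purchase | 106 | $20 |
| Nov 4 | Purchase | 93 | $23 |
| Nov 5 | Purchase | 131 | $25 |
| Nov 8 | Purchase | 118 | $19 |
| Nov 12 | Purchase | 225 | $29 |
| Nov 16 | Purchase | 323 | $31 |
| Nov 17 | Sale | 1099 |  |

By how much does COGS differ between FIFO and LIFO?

FIFO COGS: 180 @ $18 + 222 @ $19 + 106 @ $20 + 93 @ $23 + 131 @ $25 + 118 @ $19 + 225 @ $29 + 24 @ $31 = $24,503
LIFO COGS: 323 @ $31 + 225 @ $29 + 118 @ $19 + 131 @ $25 + 93 @ $23 + 106 @ $20 + 103 @ $19 = $28,271
Difference = |$24,503 − $28,271| = $3,768

$3,768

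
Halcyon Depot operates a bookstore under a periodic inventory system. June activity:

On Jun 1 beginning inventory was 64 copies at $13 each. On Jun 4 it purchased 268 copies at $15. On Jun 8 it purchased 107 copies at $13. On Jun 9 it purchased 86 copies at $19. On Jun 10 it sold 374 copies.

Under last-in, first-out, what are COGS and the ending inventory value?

COGS = $5,740; ending inventory = $2,137

Jun 10, 374 sold [LIFO — newest first]: 86 @ $19 + 107 @ $13 + 181 @ $15 = $5,740
Ending inventory: 64 @ $13 + 87 @ $15 = $2,137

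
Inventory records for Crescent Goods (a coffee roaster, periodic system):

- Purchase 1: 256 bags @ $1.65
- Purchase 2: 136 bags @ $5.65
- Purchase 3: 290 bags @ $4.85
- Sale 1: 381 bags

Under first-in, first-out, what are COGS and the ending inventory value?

Sale 1 (381) [FIFO — oldest first]: 256 @ $1.65 + 125 @ $5.65 = $1,128.65
Ending inventory: 11 @ $5.65 + 290 @ $4.85 = $1,468.65
Check: goods available $2,597.30 = COGS $1,128.65 + ending $1,468.65

COGS = $1,128.65; ending inventory = $1,468.65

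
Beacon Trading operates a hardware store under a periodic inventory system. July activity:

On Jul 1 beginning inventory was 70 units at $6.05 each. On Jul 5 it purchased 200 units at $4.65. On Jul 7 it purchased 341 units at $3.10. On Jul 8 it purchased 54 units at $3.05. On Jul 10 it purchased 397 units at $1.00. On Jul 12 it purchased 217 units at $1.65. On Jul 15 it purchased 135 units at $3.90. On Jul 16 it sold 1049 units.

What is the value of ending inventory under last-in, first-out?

Jul 16, 1049 sold [LIFO — newest first]: 135 @ $3.90 + 217 @ $1.65 + 397 @ $1.00 + 54 @ $3.05 + 246 @ $3.10 = $2,208.85
Ending inventory: 70 @ $6.05 + 200 @ $4.65 + 95 @ $3.10 = $1,648.00

Ending inventory = $1,648.00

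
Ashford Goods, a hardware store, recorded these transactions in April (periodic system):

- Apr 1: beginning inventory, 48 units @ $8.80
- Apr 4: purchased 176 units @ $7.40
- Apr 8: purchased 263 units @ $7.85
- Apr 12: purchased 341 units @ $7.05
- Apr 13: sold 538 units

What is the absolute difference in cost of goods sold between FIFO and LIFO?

FIFO COGS: 48 @ $8.80 + 176 @ $7.40 + 263 @ $7.85 + 51 @ $7.05 = $4,148.90
LIFO COGS: 341 @ $7.05 + 197 @ $7.85 = $3,950.50
Difference = |$4,148.90 − $3,950.50| = $198.40

$198.40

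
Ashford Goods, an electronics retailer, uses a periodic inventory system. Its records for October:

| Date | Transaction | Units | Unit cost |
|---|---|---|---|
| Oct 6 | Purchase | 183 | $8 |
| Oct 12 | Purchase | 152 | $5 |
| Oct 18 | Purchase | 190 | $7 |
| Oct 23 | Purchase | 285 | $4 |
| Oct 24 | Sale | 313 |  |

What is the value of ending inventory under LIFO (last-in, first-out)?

Ending inventory = $3,358

Oct 24, 313 sold [LIFO — newest first]: 285 @ $4 + 28 @ $7 = $1,336
Ending inventory: 183 @ $8 + 152 @ $5 + 162 @ $7 = $3,358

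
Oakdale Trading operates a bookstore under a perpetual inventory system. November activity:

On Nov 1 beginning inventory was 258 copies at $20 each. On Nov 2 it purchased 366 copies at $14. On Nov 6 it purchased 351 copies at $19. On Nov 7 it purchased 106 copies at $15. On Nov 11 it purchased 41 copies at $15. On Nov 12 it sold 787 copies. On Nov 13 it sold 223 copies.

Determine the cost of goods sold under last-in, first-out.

Nov 12, 787 sold [LIFO — newest first]: 41 @ $15 + 106 @ $15 + 351 @ $19 + 289 @ $14 = $12,920
Nov 13, 223 sold [LIFO — newest first]: 77 @ $14 + 146 @ $20 = $3,998
Total COGS = $12,920 + $3,998 = $16,918
Ending inventory: 112 @ $20 = $2,240
Check: goods available $19,158 = COGS $16,918 + ending $2,240

COGS = $16,918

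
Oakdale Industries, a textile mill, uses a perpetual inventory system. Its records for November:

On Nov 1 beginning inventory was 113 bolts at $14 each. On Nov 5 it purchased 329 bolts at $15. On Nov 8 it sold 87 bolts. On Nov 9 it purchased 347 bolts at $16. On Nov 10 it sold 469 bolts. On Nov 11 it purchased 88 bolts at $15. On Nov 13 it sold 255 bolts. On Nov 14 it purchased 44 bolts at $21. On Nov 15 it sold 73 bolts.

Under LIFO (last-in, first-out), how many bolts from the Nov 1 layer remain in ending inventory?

Nov 8, 87 sold [LIFO — newest first]: 87 @ $15 = $1,305
Nov 10, 469 sold [LIFO — newest first]: 347 @ $16 + 122 @ $15 = $7,382
Nov 13, 255 sold [LIFO — newest first]: 88 @ $15 + 120 @ $15 + 47 @ $14 = $3,778
Nov 15, 73 sold [LIFO — newest first]: 44 @ $21 + 29 @ $14 = $1,330
Total COGS = $1,305 + $7,382 + $3,778 + $1,330 = $13,795
Ending inventory: 37 @ $14 = $518

37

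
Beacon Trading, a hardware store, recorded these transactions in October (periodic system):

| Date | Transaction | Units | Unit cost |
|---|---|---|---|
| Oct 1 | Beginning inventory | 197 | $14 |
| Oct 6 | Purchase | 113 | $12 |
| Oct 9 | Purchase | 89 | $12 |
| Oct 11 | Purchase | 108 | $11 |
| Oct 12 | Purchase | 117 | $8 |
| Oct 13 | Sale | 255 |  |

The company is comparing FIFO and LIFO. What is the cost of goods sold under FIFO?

FIFO COGS: 197 @ $14 + 58 @ $12 = $3,454
LIFO COGS: 117 @ $8 + 108 @ $11 + 30 @ $12 = $2,484

COGS = $3,454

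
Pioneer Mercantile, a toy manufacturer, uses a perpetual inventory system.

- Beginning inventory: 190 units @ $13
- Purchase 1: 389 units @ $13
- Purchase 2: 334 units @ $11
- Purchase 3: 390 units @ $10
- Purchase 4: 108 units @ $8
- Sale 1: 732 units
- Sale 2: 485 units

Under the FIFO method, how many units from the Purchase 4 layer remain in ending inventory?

108

Sale 1 (732) [FIFO — oldest first]: 190 @ $13 + 389 @ $13 + 153 @ $11 = $9,210
Sale 2 (485) [FIFO — oldest first]: 181 @ $11 + 304 @ $10 = $5,031
Total COGS = $9,210 + $5,031 = $14,241
Ending inventory: 86 @ $10 + 108 @ $8 = $1,724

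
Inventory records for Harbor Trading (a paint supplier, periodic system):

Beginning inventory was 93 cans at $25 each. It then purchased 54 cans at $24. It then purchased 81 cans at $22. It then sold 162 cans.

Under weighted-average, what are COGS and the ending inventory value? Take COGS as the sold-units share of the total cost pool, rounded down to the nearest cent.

Sale 1, sell 162: 162/228 × $5,403.00 → $3,838.97
Ending inventory (cost pool remaining) = $1,564.03

COGS = $3,838.97; ending inventory = $1,564.03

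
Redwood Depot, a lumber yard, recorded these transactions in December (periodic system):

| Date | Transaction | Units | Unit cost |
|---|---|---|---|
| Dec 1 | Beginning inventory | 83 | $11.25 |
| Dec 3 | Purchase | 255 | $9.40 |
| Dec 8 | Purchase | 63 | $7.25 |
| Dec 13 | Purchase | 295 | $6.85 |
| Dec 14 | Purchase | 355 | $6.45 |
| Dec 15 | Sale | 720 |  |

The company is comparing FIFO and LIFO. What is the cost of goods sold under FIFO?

COGS = $5,963.05

FIFO COGS: 83 @ $11.25 + 255 @ $9.40 + 63 @ $7.25 + 295 @ $6.85 + 24 @ $6.45 = $5,963.05
LIFO COGS: 355 @ $6.45 + 295 @ $6.85 + 63 @ $7.25 + 7 @ $9.40 = $4,833.05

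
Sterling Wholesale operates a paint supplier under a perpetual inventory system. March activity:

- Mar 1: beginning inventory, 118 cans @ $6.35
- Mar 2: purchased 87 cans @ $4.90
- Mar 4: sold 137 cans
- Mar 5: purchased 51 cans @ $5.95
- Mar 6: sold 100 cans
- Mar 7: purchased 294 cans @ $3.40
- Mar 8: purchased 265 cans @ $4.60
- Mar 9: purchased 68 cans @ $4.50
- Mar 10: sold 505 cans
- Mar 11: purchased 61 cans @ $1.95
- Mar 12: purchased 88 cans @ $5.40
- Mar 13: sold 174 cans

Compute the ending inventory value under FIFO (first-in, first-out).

Mar 4, 137 sold [FIFO — oldest first]: 118 @ $6.35 + 19 @ $4.90 = $842.40
Mar 6, 100 sold [FIFO — oldest first]: 68 @ $4.90 + 32 @ $5.95 = $523.60
Mar 10, 505 sold [FIFO — oldest first]: 19 @ $5.95 + 294 @ $3.40 + 192 @ $4.60 = $1,995.85
Mar 13, 174 sold [FIFO — oldest first]: 73 @ $4.60 + 68 @ $4.50 + 33 @ $1.95 = $706.15
Total COGS = $842.40 + $523.60 + $1,995.85 + $706.15 = $4,068.00
Ending inventory: 28 @ $1.95 + 88 @ $5.40 = $529.80

Ending inventory = $529.80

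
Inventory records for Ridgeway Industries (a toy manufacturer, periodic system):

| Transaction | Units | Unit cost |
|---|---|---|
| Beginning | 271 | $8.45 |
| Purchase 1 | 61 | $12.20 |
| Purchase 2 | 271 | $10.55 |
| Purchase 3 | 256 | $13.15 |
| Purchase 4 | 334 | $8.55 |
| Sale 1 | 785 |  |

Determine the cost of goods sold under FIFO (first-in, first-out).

Sale 1 (785) [FIFO — oldest first]: 271 @ $8.45 + 61 @ $12.20 + 271 @ $10.55 + 182 @ $13.15 = $8,286.50
Ending inventory: 74 @ $13.15 + 334 @ $8.55 = $3,828.80
Check: goods available $12,115.30 = COGS $8,286.50 + ending $3,828.80

COGS = $8,286.50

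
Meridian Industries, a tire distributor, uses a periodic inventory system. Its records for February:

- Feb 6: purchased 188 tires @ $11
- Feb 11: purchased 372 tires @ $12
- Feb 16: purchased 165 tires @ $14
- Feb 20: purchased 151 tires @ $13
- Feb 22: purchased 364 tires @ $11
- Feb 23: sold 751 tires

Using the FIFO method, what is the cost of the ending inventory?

Ending inventory = $5,629

Feb 23, 751 sold [FIFO — oldest first]: 188 @ $11 + 372 @ $12 + 165 @ $14 + 26 @ $13 = $9,180
Ending inventory: 125 @ $13 + 364 @ $11 = $5,629
Check: goods available $14,809 = COGS $9,180 + ending $5,629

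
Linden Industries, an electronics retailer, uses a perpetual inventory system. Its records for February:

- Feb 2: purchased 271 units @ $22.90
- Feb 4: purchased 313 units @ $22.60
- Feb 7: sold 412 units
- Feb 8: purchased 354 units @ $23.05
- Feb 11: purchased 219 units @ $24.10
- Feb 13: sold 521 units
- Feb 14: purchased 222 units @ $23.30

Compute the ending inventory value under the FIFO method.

Feb 7, 412 sold [FIFO — oldest first]: 271 @ $22.90 + 141 @ $22.60 = $9,392.50
Feb 13, 521 sold [FIFO — oldest first]: 172 @ $22.60 + 349 @ $23.05 = $11,931.65
Total COGS = $9,392.50 + $11,931.65 = $21,324.15
Ending inventory: 5 @ $23.05 + 219 @ $24.10 + 222 @ $23.30 = $10,565.75
Check: goods available $31,889.90 = COGS $21,324.15 + ending $10,565.75

Ending inventory = $10,565.75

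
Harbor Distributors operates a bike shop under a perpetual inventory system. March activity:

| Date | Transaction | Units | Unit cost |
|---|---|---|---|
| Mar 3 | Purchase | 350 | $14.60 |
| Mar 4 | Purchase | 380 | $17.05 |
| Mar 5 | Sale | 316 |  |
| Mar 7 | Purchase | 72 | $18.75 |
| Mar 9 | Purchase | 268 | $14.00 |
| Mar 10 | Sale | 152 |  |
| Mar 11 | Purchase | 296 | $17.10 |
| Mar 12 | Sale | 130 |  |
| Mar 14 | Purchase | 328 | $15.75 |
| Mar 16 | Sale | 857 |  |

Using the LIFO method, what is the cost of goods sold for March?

Mar 5, 316 sold [LIFO — newest first]: 316 @ $17.05 = $5,387.80
Mar 10, 152 sold [LIFO — newest first]: 152 @ $14.00 = $2,128.00
Mar 12, 130 sold [LIFO — newest first]: 130 @ $17.10 = $2,223.00
Mar 16, 857 sold [LIFO — newest first]: 328 @ $15.75 + 166 @ $17.10 + 116 @ $14.00 + 72 @ $18.75 + 64 @ $17.05 + 111 @ $14.60 = $13,690.40
Total COGS = $5,387.80 + $2,128.00 + $2,223.00 + $13,690.40 = $23,429.20
Ending inventory: 239 @ $14.60 = $3,489.40
Check: goods available $26,918.60 = COGS $23,429.20 + ending $3,489.40

COGS = $23,429.20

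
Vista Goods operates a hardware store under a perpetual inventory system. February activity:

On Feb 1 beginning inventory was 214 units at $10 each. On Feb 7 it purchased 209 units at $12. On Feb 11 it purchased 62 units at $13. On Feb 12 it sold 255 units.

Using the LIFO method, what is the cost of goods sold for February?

Feb 12, 255 sold [LIFO — newest first]: 62 @ $13 + 193 @ $12 = $3,122
Ending inventory: 214 @ $10 + 16 @ $12 = $2,332
Check: goods available $5,454 = COGS $3,122 + ending $2,332

COGS = $3,122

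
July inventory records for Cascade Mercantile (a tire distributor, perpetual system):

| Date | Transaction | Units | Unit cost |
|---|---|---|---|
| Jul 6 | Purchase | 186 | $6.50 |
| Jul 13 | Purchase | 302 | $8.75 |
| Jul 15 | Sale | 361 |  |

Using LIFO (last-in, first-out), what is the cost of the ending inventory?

Jul 15, 361 sold [LIFO — newest first]: 302 @ $8.75 + 59 @ $6.50 = $3,026.00
Ending inventory: 127 @ $6.50 = $825.50

Ending inventory = $825.50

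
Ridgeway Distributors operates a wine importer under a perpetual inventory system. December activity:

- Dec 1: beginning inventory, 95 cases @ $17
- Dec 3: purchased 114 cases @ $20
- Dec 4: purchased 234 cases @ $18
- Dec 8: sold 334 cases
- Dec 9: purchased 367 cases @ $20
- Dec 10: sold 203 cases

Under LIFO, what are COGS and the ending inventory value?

Dec 8, 334 sold [LIFO — newest first]: 234 @ $18 + 100 @ $20 = $6,212
Dec 10, 203 sold [LIFO — newest first]: 203 @ $20 = $4,060
Total COGS = $6,212 + $4,060 = $10,272
Ending inventory: 95 @ $17 + 14 @ $20 + 164 @ $20 = $5,175

COGS = $10,272; ending inventory = $5,175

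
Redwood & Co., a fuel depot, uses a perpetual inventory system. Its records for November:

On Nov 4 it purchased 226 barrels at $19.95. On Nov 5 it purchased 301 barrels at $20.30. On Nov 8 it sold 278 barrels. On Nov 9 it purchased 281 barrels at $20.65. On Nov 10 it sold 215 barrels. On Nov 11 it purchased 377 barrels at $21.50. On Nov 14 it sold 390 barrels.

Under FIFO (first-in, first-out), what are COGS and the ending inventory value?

Nov 8, 278 sold [FIFO — oldest first]: 226 @ $19.95 + 52 @ $20.30 = $5,564.30
Nov 10, 215 sold [FIFO — oldest first]: 215 @ $20.30 = $4,364.50
Nov 14, 390 sold [FIFO — oldest first]: 34 @ $20.30 + 281 @ $20.65 + 75 @ $21.50 = $8,105.35
Total COGS = $5,564.30 + $4,364.50 + $8,105.35 = $18,034.15
Ending inventory: 302 @ $21.50 = $6,493.00
Check: goods available $24,527.15 = COGS $18,034.15 + ending $6,493.00

COGS = $18,034.15; ending inventory = $6,493.00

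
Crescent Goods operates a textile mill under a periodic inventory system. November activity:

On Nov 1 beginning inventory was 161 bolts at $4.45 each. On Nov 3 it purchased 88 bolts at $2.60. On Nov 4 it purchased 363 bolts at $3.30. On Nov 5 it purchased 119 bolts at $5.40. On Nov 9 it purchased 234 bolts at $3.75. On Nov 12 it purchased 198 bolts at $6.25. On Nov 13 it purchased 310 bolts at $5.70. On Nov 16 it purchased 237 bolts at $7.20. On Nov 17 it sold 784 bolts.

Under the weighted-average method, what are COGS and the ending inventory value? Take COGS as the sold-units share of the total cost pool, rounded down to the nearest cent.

COGS = $3,839.37; ending inventory = $4,534.78

Nov 17, sell 784: 784/1710 × $8,374.15 → $3,839.37
Ending inventory (cost pool remaining) = $4,534.78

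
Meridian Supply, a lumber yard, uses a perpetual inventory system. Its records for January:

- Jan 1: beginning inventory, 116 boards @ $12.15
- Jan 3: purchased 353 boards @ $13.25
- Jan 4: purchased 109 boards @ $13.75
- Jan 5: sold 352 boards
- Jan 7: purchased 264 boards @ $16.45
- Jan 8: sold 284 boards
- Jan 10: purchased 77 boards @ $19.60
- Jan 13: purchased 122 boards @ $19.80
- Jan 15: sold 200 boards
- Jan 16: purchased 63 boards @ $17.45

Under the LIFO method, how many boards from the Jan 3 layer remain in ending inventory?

Jan 5, 352 sold [LIFO — newest first]: 109 @ $13.75 + 243 @ $13.25 = $4,718.50
Jan 8, 284 sold [LIFO — newest first]: 264 @ $16.45 + 20 @ $13.25 = $4,607.80
Jan 15, 200 sold [LIFO — newest first]: 122 @ $19.80 + 77 @ $19.60 + 1 @ $13.25 = $3,938.05
Total COGS = $4,718.50 + $4,607.80 + $3,938.05 = $13,264.35
Ending inventory: 116 @ $12.15 + 89 @ $13.25 + 63 @ $17.45 = $3,688.00
Check: goods available $16,952.35 = COGS $13,264.35 + ending $3,688.00

89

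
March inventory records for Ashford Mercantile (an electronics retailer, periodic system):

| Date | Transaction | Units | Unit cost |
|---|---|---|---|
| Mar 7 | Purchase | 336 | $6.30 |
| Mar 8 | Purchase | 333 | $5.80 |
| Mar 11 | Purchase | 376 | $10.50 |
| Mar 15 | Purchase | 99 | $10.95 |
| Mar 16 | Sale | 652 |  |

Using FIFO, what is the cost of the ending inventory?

Ending inventory = $5,130.65

Mar 16, 652 sold [FIFO — oldest first]: 336 @ $6.30 + 316 @ $5.80 = $3,949.60
Ending inventory: 17 @ $5.80 + 376 @ $10.50 + 99 @ $10.95 = $5,130.65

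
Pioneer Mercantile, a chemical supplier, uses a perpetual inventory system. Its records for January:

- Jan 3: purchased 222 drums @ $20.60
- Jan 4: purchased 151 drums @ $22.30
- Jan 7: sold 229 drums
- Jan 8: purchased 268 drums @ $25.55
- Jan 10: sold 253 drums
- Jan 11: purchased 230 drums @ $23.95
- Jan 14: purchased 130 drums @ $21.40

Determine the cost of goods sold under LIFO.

COGS = $11,438.25

Jan 7, 229 sold [LIFO — newest first]: 151 @ $22.30 + 78 @ $20.60 = $4,974.10
Jan 10, 253 sold [LIFO — newest first]: 253 @ $25.55 = $6,464.15
Total COGS = $4,974.10 + $6,464.15 = $11,438.25
Ending inventory: 144 @ $20.60 + 15 @ $25.55 + 230 @ $23.95 + 130 @ $21.40 = $11,640.15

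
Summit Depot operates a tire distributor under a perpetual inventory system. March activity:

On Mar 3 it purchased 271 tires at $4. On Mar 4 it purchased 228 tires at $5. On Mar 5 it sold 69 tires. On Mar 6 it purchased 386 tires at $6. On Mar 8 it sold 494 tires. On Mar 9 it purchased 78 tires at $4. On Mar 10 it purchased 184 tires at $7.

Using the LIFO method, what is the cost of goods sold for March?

COGS = $3,201

Mar 5, 69 sold [LIFO — newest first]: 69 @ $5 = $345
Mar 8, 494 sold [LIFO — newest first]: 386 @ $6 + 108 @ $5 = $2,856
Total COGS = $345 + $2,856 = $3,201
Ending inventory: 271 @ $4 + 51 @ $5 + 78 @ $4 + 184 @ $7 = $2,939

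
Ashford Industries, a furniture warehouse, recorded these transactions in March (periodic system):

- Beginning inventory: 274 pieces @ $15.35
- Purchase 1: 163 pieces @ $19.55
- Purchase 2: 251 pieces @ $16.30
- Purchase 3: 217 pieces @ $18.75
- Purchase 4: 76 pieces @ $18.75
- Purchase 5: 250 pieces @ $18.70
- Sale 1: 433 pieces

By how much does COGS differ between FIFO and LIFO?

$791.90

FIFO COGS: 274 @ $15.35 + 159 @ $19.55 = $7,314.35
LIFO COGS: 250 @ $18.70 + 76 @ $18.75 + 107 @ $18.75 = $8,106.25
Difference = |$7,314.35 − $8,106.25| = $791.90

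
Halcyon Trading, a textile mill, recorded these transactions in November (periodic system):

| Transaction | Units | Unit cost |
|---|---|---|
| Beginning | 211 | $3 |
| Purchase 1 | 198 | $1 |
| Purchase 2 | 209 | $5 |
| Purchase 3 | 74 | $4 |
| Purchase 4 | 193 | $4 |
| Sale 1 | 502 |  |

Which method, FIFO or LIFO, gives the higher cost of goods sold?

FIFO COGS: 211 @ $3 + 198 @ $1 + 93 @ $5 = $1,296
LIFO COGS: 193 @ $4 + 74 @ $4 + 209 @ $5 + 26 @ $1 = $2,139

LIFO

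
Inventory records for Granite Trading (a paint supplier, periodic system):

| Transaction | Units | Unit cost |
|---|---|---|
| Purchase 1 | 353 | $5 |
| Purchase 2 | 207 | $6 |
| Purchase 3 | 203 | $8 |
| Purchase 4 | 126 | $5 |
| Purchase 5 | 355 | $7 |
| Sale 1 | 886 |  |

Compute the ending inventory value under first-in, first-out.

Sale 1 (886) [FIFO — oldest first]: 353 @ $5 + 207 @ $6 + 203 @ $8 + 123 @ $5 = $5,246
Ending inventory: 3 @ $5 + 355 @ $7 = $2,500

Ending inventory = $2,500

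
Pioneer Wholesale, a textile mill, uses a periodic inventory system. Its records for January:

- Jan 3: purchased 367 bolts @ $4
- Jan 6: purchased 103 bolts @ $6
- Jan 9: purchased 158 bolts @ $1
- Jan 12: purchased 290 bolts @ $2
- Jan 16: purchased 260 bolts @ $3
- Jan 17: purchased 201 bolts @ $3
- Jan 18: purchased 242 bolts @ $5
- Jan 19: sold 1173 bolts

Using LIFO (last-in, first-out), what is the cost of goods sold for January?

Jan 19, 1173 sold [LIFO — newest first]: 242 @ $5 + 201 @ $3 + 260 @ $3 + 290 @ $2 + 158 @ $1 + 22 @ $6 = $3,463
Ending inventory: 367 @ $4 + 81 @ $6 = $1,954
Check: goods available $5,417 = COGS $3,463 + ending $1,954

COGS = $3,463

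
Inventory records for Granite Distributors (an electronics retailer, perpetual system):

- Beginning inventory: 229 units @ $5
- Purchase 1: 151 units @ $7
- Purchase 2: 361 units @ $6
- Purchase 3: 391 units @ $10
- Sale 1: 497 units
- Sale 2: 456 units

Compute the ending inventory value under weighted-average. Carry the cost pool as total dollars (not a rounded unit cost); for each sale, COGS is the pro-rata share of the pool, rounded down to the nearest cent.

After Beginning: 229 on hand, pool $1,145.00 (≈ $5.0000 each)
After Purchase 1: 380 on hand, pool $2,202.00 (≈ $5.7947 each)
After Purchase 2: 741 on hand, pool $4,368.00 (≈ $5.8947 each)
After Purchase 3: 1132 on hand, pool $8,278.00 (≈ $7.3127 each)
Sale 1, sell 497: 497/1132 × $8,278.00 → $3,634.42
Sale 2, sell 456: 456/635 × $4,643.58 → $3,334.60
Total COGS = $3,634.42 + $3,334.60 = $6,969.02
Ending inventory (cost pool remaining) = $1,308.98

Ending inventory = $1,308.98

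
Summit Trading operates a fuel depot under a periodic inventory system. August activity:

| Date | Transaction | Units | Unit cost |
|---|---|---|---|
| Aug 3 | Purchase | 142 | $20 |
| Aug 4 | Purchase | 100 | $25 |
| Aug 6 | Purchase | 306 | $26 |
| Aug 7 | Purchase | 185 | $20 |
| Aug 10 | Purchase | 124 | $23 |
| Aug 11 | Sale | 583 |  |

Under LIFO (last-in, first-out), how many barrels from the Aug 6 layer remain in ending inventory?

Aug 11, 583 sold [LIFO — newest first]: 124 @ $23 + 185 @ $20 + 274 @ $26 = $13,676
Ending inventory: 142 @ $20 + 100 @ $25 + 32 @ $26 = $6,172

32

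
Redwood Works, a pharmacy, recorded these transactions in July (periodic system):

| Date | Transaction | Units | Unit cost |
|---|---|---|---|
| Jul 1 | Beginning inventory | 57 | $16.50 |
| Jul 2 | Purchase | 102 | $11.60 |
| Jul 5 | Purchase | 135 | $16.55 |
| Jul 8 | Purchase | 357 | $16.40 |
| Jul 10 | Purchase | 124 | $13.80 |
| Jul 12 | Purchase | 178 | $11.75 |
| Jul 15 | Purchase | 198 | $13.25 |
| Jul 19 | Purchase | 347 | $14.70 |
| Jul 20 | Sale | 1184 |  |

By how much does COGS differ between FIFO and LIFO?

FIFO COGS: 57 @ $16.50 + 102 @ $11.60 + 135 @ $16.55 + 357 @ $16.40 + 124 @ $13.80 + 178 @ $11.75 + 198 @ $13.25 + 33 @ $14.70 = $17,124.05
LIFO COGS: 347 @ $14.70 + 198 @ $13.25 + 178 @ $11.75 + 124 @ $13.80 + 337 @ $16.40 = $17,053.90
Difference = |$17,124.05 − $17,053.90| = $70.15

$70.15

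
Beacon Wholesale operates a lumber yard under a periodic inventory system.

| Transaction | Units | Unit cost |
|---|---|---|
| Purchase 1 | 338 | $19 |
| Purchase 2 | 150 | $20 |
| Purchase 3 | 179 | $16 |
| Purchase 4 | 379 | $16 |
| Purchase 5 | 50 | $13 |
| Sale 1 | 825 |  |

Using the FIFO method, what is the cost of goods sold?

Sale 1 (825) [FIFO — oldest first]: 338 @ $19 + 150 @ $20 + 179 @ $16 + 158 @ $16 = $14,814
Ending inventory: 221 @ $16 + 50 @ $13 = $4,186

COGS = $14,814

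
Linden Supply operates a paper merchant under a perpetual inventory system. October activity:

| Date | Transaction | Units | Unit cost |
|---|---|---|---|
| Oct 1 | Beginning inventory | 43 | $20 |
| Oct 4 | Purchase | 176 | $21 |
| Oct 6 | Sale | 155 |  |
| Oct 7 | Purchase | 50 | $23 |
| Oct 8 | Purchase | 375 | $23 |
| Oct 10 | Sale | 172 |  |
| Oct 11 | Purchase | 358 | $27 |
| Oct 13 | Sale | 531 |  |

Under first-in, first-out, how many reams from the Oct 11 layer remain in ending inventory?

144

Oct 6, 155 sold [FIFO — oldest first]: 43 @ $20 + 112 @ $21 = $3,212
Oct 10, 172 sold [FIFO — oldest first]: 64 @ $21 + 50 @ $23 + 58 @ $23 = $3,828
Oct 13, 531 sold [FIFO — oldest first]: 317 @ $23 + 214 @ $27 = $13,069
Total COGS = $3,212 + $3,828 + $13,069 = $20,109
Ending inventory: 144 @ $27 = $3,888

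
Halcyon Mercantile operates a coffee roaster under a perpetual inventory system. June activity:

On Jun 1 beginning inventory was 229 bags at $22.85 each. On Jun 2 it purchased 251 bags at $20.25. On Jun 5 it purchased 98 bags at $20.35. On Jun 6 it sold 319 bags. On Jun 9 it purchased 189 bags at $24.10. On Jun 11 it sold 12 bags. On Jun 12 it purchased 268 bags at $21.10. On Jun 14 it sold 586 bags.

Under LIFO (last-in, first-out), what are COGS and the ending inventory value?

Jun 6, 319 sold [LIFO — newest first]: 98 @ $20.35 + 221 @ $20.25 = $6,469.55
Jun 11, 12 sold [LIFO — newest first]: 12 @ $24.10 = $289.20
Jun 14, 586 sold [LIFO — newest first]: 268 @ $21.10 + 177 @ $24.10 + 30 @ $20.25 + 111 @ $22.85 = $13,064.35
Total COGS = $6,469.55 + $289.20 + $13,064.35 = $19,823.10
Ending inventory: 118 @ $22.85 = $2,696.30
Check: goods available $22,519.40 = COGS $19,823.10 + ending $2,696.30

COGS = $19,823.10; ending inventory = $2,696.30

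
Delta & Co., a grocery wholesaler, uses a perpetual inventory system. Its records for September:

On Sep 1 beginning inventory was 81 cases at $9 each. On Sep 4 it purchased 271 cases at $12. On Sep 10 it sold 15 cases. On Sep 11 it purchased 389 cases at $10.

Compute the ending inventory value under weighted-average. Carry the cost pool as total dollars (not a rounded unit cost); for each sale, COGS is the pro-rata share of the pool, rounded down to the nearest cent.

After Sep 1: 81 on hand, pool $729.00 (≈ $9.0000 each)
After Sep 4: 352 on hand, pool $3,981.00 (≈ $11.3097 each)
Sep 10, sell 15: 15/352 × $3,981.00 → $169.64
After Sep 11: 726 on hand, pool $7,701.36 (≈ $10.6079 each)
Ending inventory (cost pool remaining) = $7,701.36
Check: goods available $7,871.00 = COGS $169.64 + ending $7,701.36

Ending inventory = $7,701.36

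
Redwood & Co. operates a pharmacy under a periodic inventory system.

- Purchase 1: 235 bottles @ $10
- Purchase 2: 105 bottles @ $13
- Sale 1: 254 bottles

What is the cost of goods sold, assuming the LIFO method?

COGS = $2,855

Sale 1 (254) [LIFO — newest first]: 105 @ $13 + 149 @ $10 = $2,855
Ending inventory: 86 @ $10 = $860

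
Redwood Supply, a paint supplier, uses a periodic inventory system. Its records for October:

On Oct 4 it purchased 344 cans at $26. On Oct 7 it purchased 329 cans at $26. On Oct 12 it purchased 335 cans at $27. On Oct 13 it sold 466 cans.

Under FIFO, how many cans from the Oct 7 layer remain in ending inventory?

207

Oct 13, 466 sold [FIFO — oldest first]: 344 @ $26 + 122 @ $26 = $12,116
Ending inventory: 207 @ $26 + 335 @ $27 = $14,427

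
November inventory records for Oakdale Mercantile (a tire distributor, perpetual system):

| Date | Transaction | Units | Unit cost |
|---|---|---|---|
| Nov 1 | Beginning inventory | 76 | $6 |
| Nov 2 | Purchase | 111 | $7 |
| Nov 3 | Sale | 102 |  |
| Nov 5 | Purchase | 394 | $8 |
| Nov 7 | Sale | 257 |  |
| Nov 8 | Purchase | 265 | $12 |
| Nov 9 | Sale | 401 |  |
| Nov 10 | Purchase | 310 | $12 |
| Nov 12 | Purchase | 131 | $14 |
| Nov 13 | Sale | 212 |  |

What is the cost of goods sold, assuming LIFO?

COGS = $9,844

Nov 3, 102 sold [LIFO — newest first]: 102 @ $7 = $714
Nov 7, 257 sold [LIFO — newest first]: 257 @ $8 = $2,056
Nov 9, 401 sold [LIFO — newest first]: 265 @ $12 + 136 @ $8 = $4,268
Nov 13, 212 sold [LIFO — newest first]: 131 @ $14 + 81 @ $12 = $2,806
Total COGS = $714 + $2,056 + $4,268 + $2,806 = $9,844
Ending inventory: 76 @ $6 + 9 @ $7 + 1 @ $8 + 229 @ $12 = $3,275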